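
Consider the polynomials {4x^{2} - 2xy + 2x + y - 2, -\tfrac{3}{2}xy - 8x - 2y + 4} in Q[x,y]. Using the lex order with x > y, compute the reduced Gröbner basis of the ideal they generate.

G = {x + \tfrac{3}{32}y^{2} + \tfrac{1}{16}y - \tfrac{1}{2}, y^{3} + 6y^{2} - 16y}

f_1 = 4x^{2} - 2xy + 2x + y - 2, LT = x^{2}.
f_2 = -\tfrac{3}{2}xy - 8x - 2y + 4, LT = xy.

S(f_1,f_2): lcm = x^{2}y. S = -\tfrac{16}{3}x^{2} - \tfrac{1}{2}xy^{2} - \tfrac{5}{6}xy + \tfrac{8}{3}x + \tfrac{1}{4}y^{2} - \tfrac{1}{2}y.
  leading term x^{2}: subtract (-\tfrac{4}{3})·f_1 from -\tfrac{16}{3}x^{2} - \tfrac{1}{2}xy^{2} - \tfrac{5}{6}xy + \tfrac{8}{3}x + \tfrac{1}{4}y^{2} - \tfrac{1}{2}y → -\tfrac{1}{2}xy^{2} - \tfrac{7}{2}xy + \tfrac{16}{3}x + \tfrac{1}{4}y^{2} + \tfrac{5}{6}y - \tfrac{8}{3}
  leading term xy^{2}: subtract (\tfrac{1}{3}y)·f_2 from -\tfrac{1}{2}xy^{2} - \tfrac{7}{2}xy + \tfrac{16}{3}x + \tfrac{1}{4}y^{2} + \tfrac{5}{6}y - \tfrac{8}{3} → -\tfrac{5}{6}xy + \tfrac{16}{3}x + \tfrac{11}{12}y^{2} - \tfrac{1}{2}y - \tfrac{8}{3}
  leading term xy: subtract (\tfrac{5}{9})·f_2 from -\tfrac{5}{6}xy + \tfrac{16}{3}x + \tfrac{11}{12}y^{2} - \tfrac{1}{2}y - \tfrac{8}{3} → \tfrac{88}{9}x + \tfrac{11}{12}y^{2} + \tfrac{11}{18}y - \tfrac{44}{9}
  leading term x: no divisor's leading term divides it; move \tfrac{88}{9}x to the remainder.
  leading term y^{2}: no divisor's leading term divides it; move \tfrac{11}{12}y^{2} to the remainder.
  leading term y: no divisor's leading term divides it; move \tfrac{11}{18}y to the remainder.
  leading term 1: no divisor's leading term divides it; move -\tfrac{44}{9} to the remainder.
  remainder \tfrac{88}{9}x + \tfrac{11}{12}y^{2} + \tfrac{11}{18}y - \tfrac{44}{9} ≠ 0; add g_3 = \tfrac{88}{9}x + \tfrac{11}{12}y^{2} + \tfrac{11}{18}y - \tfrac{44}{9} to the basis.

S(f_2,g_3): lcm = xy. S = \tfrac{16}{3}x - \tfrac{3}{32}y^{3} - \tfrac{1}{16}y^{2} + \tfrac{11}{6}y - \tfrac{8}{3}.
  leading term x: subtract (\tfrac{6}{11})·g_3 from \tfrac{16}{3}x - \tfrac{3}{32}y^{3} - \tfrac{1}{16}y^{2} + \tfrac{11}{6}y - \tfrac{8}{3} → -\tfrac{3}{32}y^{3} - \tfrac{9}{16}y^{2} + \tfrac{3}{2}y
  leading term y^{3}: no divisor's leading term divides it; move -\tfrac{3}{32}y^{3} to the remainder.
  leading term y^{2}: no divisor's leading term divides it; move -\tfrac{9}{16}y^{2} to the remainder.
  leading term y: no divisor's leading term divides it; move \tfrac{3}{2}y to the remainder.
  remainder -\tfrac{3}{32}y^{3} - \tfrac{9}{16}y^{2} + \tfrac{3}{2}y ≠ 0; add g_4 = -\tfrac{3}{32}y^{3} - \tfrac{9}{16}y^{2} + \tfrac{3}{2}y to the basis.

The other S-polynomials (S(f_1,g_3), S(f_1,g_4), S(f_2,g_4), S(g_3,g_4)) all reduce to 0 modulo the current basis, so we have a Gröbner basis.
Inter-reduce: drop elements whose leading term is divisible by another's, tail-reduce, and make monic.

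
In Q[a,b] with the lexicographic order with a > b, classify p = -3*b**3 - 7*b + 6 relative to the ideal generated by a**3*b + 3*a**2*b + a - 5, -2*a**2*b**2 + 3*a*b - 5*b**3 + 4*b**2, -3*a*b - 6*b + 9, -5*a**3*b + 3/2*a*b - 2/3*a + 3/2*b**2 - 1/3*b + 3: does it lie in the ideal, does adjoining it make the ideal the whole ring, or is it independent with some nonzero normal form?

Adjoining -3*b**3 - 7*b + 6 makes the ideal the whole ring: the system is inconsistent.

First compute the reduced Gröbner basis of I by Buchberger's algorithm.
f_1 = a**3*b + 3*a**2*b + a - 5, LT = a**3*b.
f_2 = -2*a**2*b**2 + 3*a*b - 5*b**3 + 4*b**2, LT = a**2*b**2.
f_3 = -3*a*b - 6*b + 9, LT = a*b.
f_4 = -5*a**3*b + 3/2*a*b - 2/3*a + 3/2*b**2 - 1/3*b + 3, LT = a**3*b.

S(f_1,f_2): lcm = a**3*b**2. S = 3*a**2*b**2 + 3/2*a**2*b - 5/2*a*b**3 + 2*a*b**2 + a*b - 5*b.
  leading term a**2*b**2: subtract (-3/2)·f_2 from 3*a**2*b**2 + 3/2*a**2*b - 5/2*a*b**3 + 2*a*b**2 + a*b - 5*b → 3/2*a**2*b - 5/2*a*b**3 + 2*a*b**2 + 11/2*a*b - 15/2*b**3 + 6*b**2 - 5*b
  leading term a**2*b: subtract (-1/2*a)·f_3 from 3/2*a**2*b - 5/2*a*b**3 + 2*a*b**2 + 11/2*a*b - 15/2*b**3 + 6*b**2 - 5*b → -5/2*a*b**3 + 2*a*b**2 + 5/2*a*b + 9/2*a - 15/2*b**3 + 6*b**2 - 5*b
  leading term a*b**3: subtract (5/6*b**2)·f_3 from -5/2*a*b**3 + 2*a*b**2 + 5/2*a*b + 9/2*a - 15/2*b**3 + 6*b**2 - 5*b → 2*a*b**2 + 5/2*a*b + 9/2*a - 5/2*b**3 - 3/2*b**2 - 5*b
  leading term a*b**2: subtract (-2/3*b)·f_3 from 2*a*b**2 + 5/2*a*b + 9/2*a - 5/2*b**3 - 3/2*b**2 - 5*b → 5/2*a*b + 9/2*a - 5/2*b**3 - 11/2*b**2 + b
  leading term a*b: subtract (-5/6)·f_3 from 5/2*a*b + 9/2*a - 5/2*b**3 - 11/2*b**2 + b → 9/2*a - 5/2*b**3 - 11/2*b**2 - 4*b + 15/2
  leading term a: no divisor's leading term divides it; move 9/2*a to the remainder.
  leading term b**3: no divisor's leading term divides it; move -5/2*b**3 to the remainder.
  leading term b**2: no divisor's leading term divides it; move -11/2*b**2 to the remainder.
  leading term b: no divisor's leading term divides it; move -4*b to the remainder.
  leading term 1: no divisor's leading term divides it; move 15/2 to the remainder.
  remainder 9/2*a - 5/2*b**3 - 11/2*b**2 - 4*b + 15/2 ≠ 0; add h_5 = 9/2*a - 5/2*b**3 - 11/2*b**2 - 4*b + 15/2 to the basis.

S(f_1,f_3): lcm = a**3*b. S = a**2*b + 3*a**2 + a - 5.
  leading term a**2*b: subtract (-1/3*a)·f_3 from a**2*b + 3*a**2 + a - 5 → 3*a**2 - 2*a*b + 4*a - 5
  leading term a**2: subtract (2/3*a)·h_5 from 3*a**2 - 2*a*b + 4*a - 5 → 5/3*a*b**3 + 11/3*a*b**2 + 2/3*a*b - a - 5
  leading term a*b**3: subtract (-5/9*b**2)·f_3 from 5/3*a*b**3 + 11/3*a*b**2 + 2/3*a*b - a - 5 → 11/3*a*b**2 + 2/3*a*b - a - 10/3*b**3 + 5*b**2 - 5
  leading term a*b**2: subtract (-11/9*b)·f_3 from 11/3*a*b**2 + 2/3*a*b - a - 10/3*b**3 + 5*b**2 - 5 → 2/3*a*b - a - 10/3*b**3 - 7/3*b**2 + 11*b - 5
  leading term a*b: subtract (-2/9)·f_3 from 2/3*a*b - a - 10/3*b**3 - 7/3*b**2 + 11*b - 5 → -a - 10/3*b**3 - 7/3*b**2 + 29/3*b - 3
  leading term a: subtract (-2/9)·h_5 from -a - 10/3*b**3 - 7/3*b**2 + 29/3*b - 3 → -35/9*b**3 - 32/9*b**2 + 79/9*b - 4/3
  leading term b**3: no divisor's leading term divides it; move -35/9*b**3 to the remainder.
  leading term b**2: no divisor's leading term divides it; move -32/9*b**2 to the remainder.
  leading term b: no divisor's leading term divides it; move 79/9*b to the remainder.
  leading term 1: no divisor's leading term divides it; move -4/3 to the remainder.
  remainder -35/9*b**3 - 32/9*b**2 + 79/9*b - 4/3 ≠ 0; add h_6 = -35/9*b**3 - 32/9*b**2 + 79/9*b - 4/3 to the basis.

S(f_1,f_4): lcm = a**3*b. S = 3*a**2*b + 3/10*a*b + 13/15*a + 3/10*b**2 - 1/15*b - 22/5.
  leading term a**2*b: subtract (-a)·f_3 from 3*a**2*b + 3/10*a*b + 13/15*a + 3/10*b**2 - 1/15*b - 22/5 → -57/10*a*b + 148/15*a + 3/10*b**2 - 1/15*b - 22/5
  leading term a*b: subtract (19/10)·f_3 from -57/10*a*b + 148/15*a + 3/10*b**2 - 1/15*b - 22/5 → 148/15*a + 3/10*b**2 + 34/3*b - 43/2
  leading term a: subtract (296/135)·h_5 from 148/15*a + 3/10*b**2 + 34/3*b - 43/2 → 148/27*b**3 + 3337/270*b**2 + 2714/135*b - 683/18
  leading term b**3: subtract (-148/105)·h_6 from 148/27*b**3 + 3337/270*b**2 + 2714/135*b - 683/18 → 1543/210*b**2 + 682/21*b - 8363/210
  leading term b**2: no divisor's leading term divides it; move 1543/210*b**2 to the remainder.
  leading term b: no divisor's leading term divides it; move 682/21*b to the remainder.
  leading term 1: no divisor's leading term divides it; move -8363/210 to the remainder.
  remainder 1543/210*b**2 + 682/21*b - 8363/210 ≠ 0; add h_7 = 1543/210*b**2 + 682/21*b - 8363/210 to the basis.

S(f_2,f_3): lcm = a**2*b**2. S = -2*a*b**2 + 3/2*a*b + 5/2*b**3 - 2*b**2.
  leading term a*b**2: subtract (2/3*b)·f_3 from -2*a*b**2 + 3/2*a*b + 5/2*b**3 - 2*b**2 → 3/2*a*b + 5/2*b**3 + 2*b**2 - 6*b
  leading term a*b: subtract (-1/2)·f_3 from 3/2*a*b + 5/2*b**3 + 2*b**2 - 6*b → 5/2*b**3 + 2*b**2 - 9*b + 9/2
  leading term b**3: subtract (-9/14)·h_6 from 5/2*b**3 + 2*b**2 - 9*b + 9/2 → -2/7*b**2 - 47/14*b + 51/14
  leading term b**2: subtract (-60/1543)·h_7 from -2/7*b**2 - 47/14*b + 51/14 → -6463/3086*b + 6463/3086
  leading term b: no divisor's leading term divides it; move -6463/3086*b to the remainder.
  leading term 1: no divisor's leading term divides it; move 6463/3086 to the remainder.
  remainder -6463/3086*b + 6463/3086 ≠ 0; add h_8 = -6463/3086*b + 6463/3086 to the basis.

The other S-polynomials (S(f_2,f_4), S(f_3,f_4), S(f_1,h_5), S(f_2,h_5), S(f_3,h_5), S(f_4,h_5), S(f_1,h_6), S(f_2,h_6), S(f_3,h_6), S(f_4,h_6), S(h_5,h_6), S(f_1,h_7), S(f_2,h_7), S(f_3,h_7), S(f_4,h_7), S(h_5,h_7), S(h_6,h_7), S(f_1,h_8), S(f_2,h_8), S(f_3,h_8), S(f_4,h_8), S(h_5,h_8), S(h_6,h_8), S(h_7,h_8)) all reduce to 0 modulo the current basis, so we have a Gröbner basis.
Inter-reduce: drop elements whose leading term is divisible by another's, tail-reduce, and make monic.
Reduced Gröbner basis: {a - 1, b - 1}.
Label its elements g_1 = a - 1, g_2 = b - 1.

Reduce p = -3*b**3 - 7*b + 6 modulo G:
  leading term b**3: subtract (-3*b**2)·g_2 from -3*b**3 - 7*b + 6 → -3*b**2 - 7*b + 6
  leading term b**2: subtract (-3*b)·g_2 from -3*b**2 - 7*b + 6 → -10*b + 6
  leading term b: subtract (-10)·g_2 from -10*b + 6 → -4
  leading term 1: no divisor's leading term divides it; move -4 to the remainder.
  normal form = -4.
The normal form is nonzero, so p ∉ I. Since p minus its normal form lies in I, I + (p) = I + (r) where r = -4; decide whether this ideal is the whole ring.
Here r = -4 is a nonzero constant, hence a unit: 1 ∈ I + (p), the Gröbner basis of I + (p) is {1}, and the enlarged system has no common solution — adjoining p is inconsistent.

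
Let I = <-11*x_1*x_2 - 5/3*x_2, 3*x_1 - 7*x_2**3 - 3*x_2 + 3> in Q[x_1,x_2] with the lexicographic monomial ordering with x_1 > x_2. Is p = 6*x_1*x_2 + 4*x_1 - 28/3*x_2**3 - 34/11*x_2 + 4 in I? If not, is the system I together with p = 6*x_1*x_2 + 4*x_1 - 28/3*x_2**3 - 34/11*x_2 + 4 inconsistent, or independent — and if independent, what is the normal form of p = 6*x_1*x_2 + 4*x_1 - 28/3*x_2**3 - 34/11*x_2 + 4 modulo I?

6*x_1*x_2 + 4*x_1 - 28/3*x_2**3 - 34/11*x_2 + 4 lies in I (it reduces to 0).

First compute the reduced Gröbner basis of I by Buchberger's algorithm.
f_1 = -11*x_1*x_2 - 5/3*x_2, LT = x_1*x_2.
f_2 = 3*x_1 - 7*x_2**3 - 3*x_2 + 3, LT = x_1.

S(f_1,f_2): lcm = x_1*x_2. S = 7/3*x_2**4 + x_2**2 - 28/33*x_2.
  leading term x_2**4: no divisor's leading term divides it; move 7/3*x_2**4 to the remainder.
  leading term x_2**2: no divisor's leading term divides it; move x_2**2 to the remainder.
  leading term x_2: no divisor's leading term divides it; move -28/33*x_2 to the remainder.
  remainder 7/3*x_2**4 + x_2**2 - 28/33*x_2 ≠ 0; add h_3 = 7/3*x_2**4 + x_2**2 - 28/33*x_2 to the basis.

The other S-polynomials (S(f_1,h_3), S(f_2,h_3)) all reduce to 0 modulo the current basis, so we have a Gröbner basis.
Inter-reduce: drop elements whose leading term is divisible by another's, tail-reduce, and make monic.
Reduced Gröbner basis: {x_1 - 7/3*x_2**3 - x_2 + 1, x_2**4 + 3/7*x_2**2 - 4/11*x_2}.
Label its elements g_1 = x_1 - 7/3*x_2**3 - x_2 + 1, g_2 = x_2**4 + 3/7*x_2**2 - 4/11*x_2.

Reduce p = 6*x_1*x_2 + 4*x_1 - 28/3*x_2**3 - 34/11*x_2 + 4 modulo G:
  leading term x_1*x_2: subtract (6*x_2)·g_1 from 6*x_1*x_2 + 4*x_1 - 28/3*x_2**3 - 34/11*x_2 + 4 → 4*x_1 + 14*x_2**4 - 28/3*x_2**3 + 6*x_2**2 - 100/11*x_2 + 4
  leading term x_1: subtract (4)·g_1 from 4*x_1 + 14*x_2**4 - 28/3*x_2**3 + 6*x_2**2 - 100/11*x_2 + 4 → 14*x_2**4 + 6*x_2**2 - 56/11*x_2
  leading term x_2**4: subtract (14)·g_2 from 14*x_2**4 + 6*x_2**2 - 56/11*x_2 → 0
  normal form = 0.
Since the normal form is 0, p ∈ I.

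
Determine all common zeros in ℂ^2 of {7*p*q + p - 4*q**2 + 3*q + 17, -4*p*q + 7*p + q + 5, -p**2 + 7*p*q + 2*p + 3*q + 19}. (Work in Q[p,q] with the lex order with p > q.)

Compute a lex Gröbner basis by Buchberger's algorithm.
f_1 = 7*p*q + p - 4*q**2 + 3*q + 17, LT = p*q.
f_2 = -4*p*q + 7*p + q + 5, LT = p*q.
f_3 = -p**2 + 7*p*q + 2*p + 3*q + 19, LT = p**2.

S(f_1,f_2): lcm = p*q. S = 53/28*p - 4/7*q**2 + 19/28*q + 103/28.
  leading term p: no divisor's leading term divides it; move 53/28*p to the remainder.
  leading term q**2: no divisor's leading term divides it; move -4/7*q**2 to the remainder.
  leading term q: no divisor's leading term divides it; move 19/28*q to the remainder.
  leading term 1: no divisor's leading term divides it; move 103/28 to the remainder.
  remainder 53/28*p - 4/7*q**2 + 19/28*q + 103/28 ≠ 0; add h_4 = 53/28*p - 4/7*q**2 + 19/28*q + 103/28 to the basis.

S(f_1,f_3): lcm = p**2*q. S = 1/7*p**2 + 45/7*p*q**2 + 17/7*p*q + 17/7*p + 3*q**2 + 19*q.
  leading term p**2: subtract (-1/7)·f_3 from 1/7*p**2 + 45/7*p*q**2 + 17/7*p*q + 17/7*p + 3*q**2 + 19*q → 45/7*p*q**2 + 24/7*p*q + 19/7*p + 3*q**2 + 136/7*q + 19/7
  leading term p*q**2: subtract (45/49*q)·f_1 from 45/7*p*q**2 + 24/7*p*q + 19/7*p + 3*q**2 + 136/7*q + 19/7 → 123/49*p*q + 19/7*p + 180/49*q**3 + 12/49*q**2 + 187/49*q + 19/7
  leading term p*q: subtract (123/343)·f_1 from 123/49*p*q + 19/7*p + 180/49*q**3 + 12/49*q**2 + 187/49*q + 19/7 → 808/343*p + 180/49*q**3 + 576/343*q**2 + 940/343*q - 1160/343
  leading term p: subtract (3232/2597)·h_4 from 808/343*p + 180/49*q**3 + 576/343*q**2 + 940/343*q - 1160/343 → 180/49*q**3 + 6208/2597*q**2 + 4924/2597*q - 20672/2597
  leading term q**3: no divisor's leading term divides it; move 180/49*q**3 to the remainder.
  leading term q**2: no divisor's leading term divides it; move 6208/2597*q**2 to the remainder.
  leading term q: no divisor's leading term divides it; move 4924/2597*q to the remainder.
  leading term 1: no divisor's leading term divides it; move -20672/2597 to the remainder.
  remainder 180/49*q**3 + 6208/2597*q**2 + 4924/2597*q - 20672/2597 ≠ 0; add h_5 = 180/49*q**3 + 6208/2597*q**2 + 4924/2597*q - 20672/2597 to the basis.

S(f_2,f_3): lcm = p**2*q. S = -7/4*p**2 + 7*p*q**2 + 7/4*p*q - 5/4*p + 3*q**2 + 19*q.
  leading term p**2: subtract (7/4)·f_3 from -7/4*p**2 + 7*p*q**2 + 7/4*p*q - 5/4*p + 3*q**2 + 19*q → 7*p*q**2 - 21/2*p*q - 19/4*p + 3*q**2 + 55/4*q - 133/4
  leading term p*q**2: subtract (q)·f_1 from 7*p*q**2 - 21/2*p*q - 19/4*p + 3*q**2 + 55/4*q - 133/4 → -23/2*p*q - 19/4*p + 4*q**3 - 13/4*q - 133/4
  leading term p*q: subtract (-23/14)·f_1 from -23/2*p*q - 19/4*p + 4*q**3 - 13/4*q - 133/4 → -87/28*p + 4*q**3 - 46/7*q**2 + 47/28*q - 149/28
  leading term p: subtract (-87/53)·h_4 from -87/28*p + 4*q**3 - 46/7*q**2 + 47/28*q - 149/28 → 4*q**3 - 398/53*q**2 + 148/53*q + 38/53
  leading term q**3: subtract (49/45)·h_5 from 4*q**3 - 398/53*q**2 + 148/53*q + 38/53 → -24118/2385*q**2 + 1736/2385*q + 22382/2385
  leading term q**2: no divisor's leading term divides it; move -24118/2385*q**2 to the remainder.
  leading term q: no divisor's leading term divides it; move 1736/2385*q to the remainder.
  leading term 1: no divisor's leading term divides it; move 22382/2385 to the remainder.
  remainder -24118/2385*q**2 + 1736/2385*q + 22382/2385 ≠ 0; add h_6 = -24118/2385*q**2 + 1736/2385*q + 22382/2385 to the basis.

S(f_1,h_4): lcm = p*q. S = 1/7*p + 16/53*q**3 - 345/371*q**2 - 562/371*q + 17/7.
  leading term p: subtract (4/53)·h_4 from 1/7*p + 16/53*q**3 - 345/371*q**2 - 562/371*q + 17/7 → 16/53*q**3 - 47/53*q**2 - 83/53*q + 114/53
  leading term q**3: subtract (196/2385)·h_5 from 16/53*q**3 - 47/53*q**2 - 83/53*q + 114/53 → -136927/126405*q**2 - 217651/126405*q + 354578/126405
  leading term q**2: subtract (4417/41234)·h_6 from -136927/126405*q**2 - 217651/126405*q + 354578/126405 → -37107/20617*q + 37107/20617
  leading term q: no divisor's leading term divides it; move -37107/20617*q to the remainder.
  leading term 1: no divisor's leading term divides it; move 37107/20617 to the remainder.
  remainder -37107/20617*q + 37107/20617 ≠ 0; add h_7 = -37107/20617*q + 37107/20617 to the basis.

The other S-polynomials (S(f_2,h_4), S(f_3,h_4), S(f_1,h_5), S(f_2,h_5), S(f_3,h_5), S(h_4,h_5), S(f_1,h_6), S(f_2,h_6), S(f_3,h_6), S(h_4,h_6), S(h_5,h_6), S(f_1,h_7), S(f_2,h_7), S(f_3,h_7), S(h_4,h_7), S(h_5,h_7), S(h_6,h_7)) all reduce to 0 modulo the current basis, so we have a Gröbner basis.
Inter-reduce: drop elements whose leading term is divisible by another's, tail-reduce, and make monic.
Reduced Gröbner basis: {p + 2, q - 1}.

From the last basis element, q - 1 = 0, so q takes values in {1}. Each choice, substituted upward through the basis, yields the corresponding point(s) of the solution set.
  q = 1: the earlier basis element becomes p + 2 = 0, giving p = -2 — point (-2, 1).
Each listed point satisfies every original equation (direct substitution).

{(-2, 1)}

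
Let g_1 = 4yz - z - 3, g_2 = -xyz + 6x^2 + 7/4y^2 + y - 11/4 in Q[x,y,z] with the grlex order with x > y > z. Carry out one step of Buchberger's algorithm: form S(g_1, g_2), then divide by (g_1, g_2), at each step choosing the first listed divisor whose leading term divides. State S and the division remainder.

S(g_1, g_2) = 6x^2 - 1/4xz + 7/4y^2 - 3/4x + y - 11/4; remainder on division = 6x^2 - 1/4xz + 7/4y^2 - 3/4x + y - 11/4.

lcm(LM(g_1), LM(g_2)) = xyz.
S = (lcm/LT(g_1))·g_1 − (lcm/LT(g_2))·g_2 = 6x^2 - 1/4xz + 7/4y^2 - 3/4x + y - 11/4.
Reduce S modulo (g_1, g_2) in that order:
  leading term x^2: no divisor's leading term divides it; move 6x^2 to the remainder.
  leading term xz: no divisor's leading term divides it; move -1/4xz to the remainder.
  leading term y^2: no divisor's leading term divides it; move 7/4y^2 to the remainder.
  leading term x: no divisor's leading term divides it; move -3/4x to the remainder.
  leading term y: no divisor's leading term divides it; move y to the remainder.
  leading term 1: no divisor's leading term divides it; move -11/4 to the remainder.
The remainder 6x^2 - 1/4xz + 7/4y^2 - 3/4x + y - 11/4 is nonzero, so it would be added as the next basis element.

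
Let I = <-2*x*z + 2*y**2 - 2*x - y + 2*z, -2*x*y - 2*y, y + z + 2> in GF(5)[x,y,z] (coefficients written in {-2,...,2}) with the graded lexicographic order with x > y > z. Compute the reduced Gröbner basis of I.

f_1 = -2*x*z + 2*y**2 - 2*x - y + 2*z, LT = x*z.
f_2 = -2*x*y - 2*y, LT = x*y.
f_3 = y + z + 2, LT = y.

S(f_1,f_2): lcm = x*y*z. S = -y**3 + x*y - 2*y**2 - 2*y*z.
  leading term y**3: subtract (-y**2)·f_3 from -y**3 + x*y - 2*y**2 - 2*y*z → y**2*z + x*y - 2*y*z
  leading term y**2*z: subtract (y*z)·f_3 from y**2*z + x*y - 2*y*z → -y*z**2 + x*y + y*z
  leading term y*z**2: subtract (-z**2)·f_3 from -y*z**2 + x*y + y*z → z**3 + x*y + y*z + 2*z**2
  leading term z**3: no divisor's leading term divides it; move z**3 to the remainder.
  leading term x*y: subtract (2)·f_2 from x*y + y*z + 2*z**2 → y*z + 2*z**2 - y
  leading term y*z: subtract (z)·f_3 from y*z + 2*z**2 - y → z**2 - y - 2*z
  leading term z**2: no divisor's leading term divides it; move z**2 to the remainder.
  leading term y: subtract (-1)·f_3 from -y - 2*z → -z + 2
  leading term z: no divisor's leading term divides it; move -z to the remainder.
  leading term 1: no divisor's leading term divides it; move 2 to the remainder.
  remainder z**3 + z**2 - z + 2 ≠ 0; add g_4 = z**3 + z**2 - z + 2 to the basis.

S(f_1,f_3): leading monomials are coprime, so the S-polynomial reduces to 0 (Buchberger's first criterion).
S(f_2,f_3): lcm = x*y. S = -x*z - 2*x + y.
  leading term x*z: subtract (-2)·f_1 from -x*z - 2*x + y → -y**2 - x - y - z
  leading term y**2: subtract (-y)·f_3 from -y**2 - x - y - z → y*z - x + y - z
  leading term y*z: subtract (z)·f_3 from y*z - x + y - z → -z**2 - x + y + 2*z
  leading term z**2: no divisor's leading term divides it; move -z**2 to the remainder.
  leading term x: no divisor's leading term divides it; move -x to the remainder.
  leading term y: subtract (1)·f_3 from y + 2*z → z - 2
  leading term z: no divisor's leading term divides it; move z to the remainder.
  leading term 1: no divisor's leading term divides it; move -2 to the remainder.
  remainder -z**2 - x + z - 2 ≠ 0; add g_5 = -z**2 - x + z - 2 to the basis.

S(f_1,g_4): lcm = x*z**3. S = -y**2*z**2 - 2*y*z**2 - z**3 + x*z - 2*x.
  leading term y**2*z**2: subtract (-y*z**2)·f_3 from -y**2*z**2 - 2*y*z**2 - z**3 + x*z - 2*x → y*z**3 - z**3 + x*z - 2*x
  leading term y*z**3: subtract (z**3)·f_3 from y*z**3 - z**3 + x*z - 2*x → -z**4 + 2*z**3 + x*z - 2*x
  leading term z**4: subtract (-z)·g_4 from -z**4 + 2*z**3 + x*z - 2*x → -2*z**3 + x*z - z**2 - 2*x + 2*z
  leading term z**3: subtract (-2)·g_4 from -2*z**3 + x*z - z**2 - 2*x + 2*z → x*z + z**2 - 2*x - 1
  leading term x*z: subtract (2)·f_1 from x*z + z**2 - 2*x - 1 → y**2 + z**2 + 2*x + 2*y + z - 1
  leading term y**2: subtract (y)·f_3 from y**2 + z**2 + 2*x + 2*y + z - 1 → -y*z + z**2 + 2*x + z - 1
  leading term y*z: subtract (-z)·f_3 from -y*z + z**2 + 2*x + z - 1 → 2*z**2 + 2*x - 2*z - 1
  leading term z**2: subtract (-2)·g_5 from 2*z**2 + 2*x - 2*z - 1 → 0
  remainder 0.

S(f_2,g_4): leading monomials are coprime, so the S-polynomial reduces to 0 (Buchberger's first criterion).
S(f_3,g_4): leading monomials are coprime, so the S-polynomial reduces to 0 (Buchberger's first criterion).
S(f_1,g_5): lcm = x*z**2. S = -y**2*z - x**2 + 2*x*z - 2*y*z - z**2 - 2*x.
  leading term y**2*z: subtract (-y*z)·f_3 from -y**2*z - x**2 + 2*x*z - 2*y*z - z**2 - 2*x → y*z**2 - x**2 + 2*x*z - z**2 - 2*x
  leading term y*z**2: subtract (z**2)·f_3 from y*z**2 - x**2 + 2*x*z - z**2 - 2*x → -z**3 - x**2 + 2*x*z + 2*z**2 - 2*x
  leading term z**3: subtract (-1)·g_4 from -z**3 - x**2 + 2*x*z + 2*z**2 - 2*x → -x**2 + 2*x*z - 2*z**2 - 2*x - z + 2
  leading term x**2: no divisor's leading term divides it; move -x**2 to the remainder.
  leading term x*z: subtract (-1)·f_1 from 2*x*z - 2*z**2 - 2*x - z + 2 → 2*y**2 - 2*z**2 + x - y + z + 2
  leading term y**2: subtract (2*y)·f_3 from 2*y**2 - 2*z**2 + x - y + z + 2 → -2*y*z - 2*z**2 + x + z + 2
  leading term y*z: subtract (-2*z)·f_3 from -2*y*z - 2*z**2 + x + z + 2 → x + 2
  leading term x: no divisor's leading term divides it; move x to the remainder.
  leading term 1: no divisor's leading term divides it; move 2 to the remainder.
  remainder -x**2 + x + 2 ≠ 0; add g_6 = -x**2 + x + 2 to the basis.

S(f_2,g_5): leading monomials are coprime, so the S-polynomial reduces to 0 (Buchberger's first criterion).
S(f_3,g_5): leading monomials are coprime, so the S-polynomial reduces to 0 (Buchberger's first criterion).
S(g_4,g_5): lcm = z**3. S = -x*z + 2*z**2 + 2*z + 2.
  leading term x*z: subtract (-2)·f_1 from -x*z + 2*z**2 + 2*z + 2 → -y**2 + 2*z**2 + x - 2*y + z + 2
  leading term y**2: subtract (-y)·f_3 from -y**2 + 2*z**2 + x - 2*y + z + 2 → y*z + 2*z**2 + x + z + 2
  leading term y*z: subtract (z)·f_3 from y*z + 2*z**2 + x + z + 2 → z**2 + x - z + 2
  leading term z**2: subtract (-1)·g_5 from z**2 + x - z + 2 → 0
  remainder 0.

S(f_1,g_6): lcm = x**2*z. S = -x*y**2 + x**2 - 2*x*y + 2*z.
  leading term x*y**2: subtract (-2*y)·f_2 from -x*y**2 + x**2 - 2*x*y + 2*z → x**2 - 2*x*y + y**2 + 2*z
  leading term x**2: subtract (-1)·g_6 from x**2 - 2*x*y + y**2 + 2*z → -2*x*y + y**2 + x + 2*z + 2
  leading term x*y: subtract (1)·f_2 from -2*x*y + y**2 + x + 2*z + 2 → y**2 + x + 2*y + 2*z + 2
  leading term y**2: subtract (y)·f_3 from y**2 + x + 2*y + 2*z + 2 → -y*z + x + 2*z + 2
  leading term y*z: subtract (-z)·f_3 from -y*z + x + 2*z + 2 → z**2 + x - z + 2
  leading term z**2: subtract (-1)·g_5 from z**2 + x - z + 2 → 0
  remainder 0.

S(f_2,g_6): lcm = x**2*y. S = 2*x*y + 2*y.
  leading term x*y: subtract (-1)·f_2 from 2*x*y + 2*y → 0
  remainder 0.

S(f_3,g_6): leading monomials are coprime, so the S-polynomial reduces to 0 (Buchberger's first criterion).
S(g_4,g_6): leading monomials are coprime, so the S-polynomial reduces to 0 (Buchberger's first criterion).
S(g_5,g_6): leading monomials are coprime, so the S-polynomial reduces to 0 (Buchberger's first criterion).
Every S-polynomial of the final basis reduces to 0, so we have a Gröbner basis.
Inter-reduce: drop elements whose leading term is divisible by another's, tail-reduce, and make monic.

G = {x**2 - x - 2, x*z + 2*x + z + 2, z**2 + x - z + 2, y + z + 2}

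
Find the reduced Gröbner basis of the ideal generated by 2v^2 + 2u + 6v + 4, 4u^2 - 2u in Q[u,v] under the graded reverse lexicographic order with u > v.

G = {u^2 - 1/2u, v^2 + u + 3v + 2}

This is the nonlinear analogue of row-reducing a linear system.

f_1 = 2v^2 + 2u + 6v + 4, LT = v^2.
f_2 = 4u^2 - 2u, LT = u^2.

The S-polynomials (S(f_1,f_2)) all reduce to 0 modulo the current basis, so we have a Gröbner basis.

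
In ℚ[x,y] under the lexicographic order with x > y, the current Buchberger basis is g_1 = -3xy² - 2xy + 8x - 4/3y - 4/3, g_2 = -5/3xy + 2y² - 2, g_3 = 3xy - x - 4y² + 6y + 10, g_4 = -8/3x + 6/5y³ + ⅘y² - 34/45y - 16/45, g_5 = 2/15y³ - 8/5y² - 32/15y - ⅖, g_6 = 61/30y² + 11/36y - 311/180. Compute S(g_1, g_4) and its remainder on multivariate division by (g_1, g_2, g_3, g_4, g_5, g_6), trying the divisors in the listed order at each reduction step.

S(g_1, g_4) = ⅔xy - 8/3x + 9/20y⁵ + 3/10y⁴ - 17/60y³ - 2/15y² + 4/9y + 4/9; remainder on division = 4640701/4392y + 4640701/4392.

lcm(LM(g_1), LM(g_4)) = xy².
S = (lcm/LT(g_1))·g_1 − (lcm/LT(g_4))·g_4 = ⅔xy - 8/3x + 9/20y⁵ + 3/10y⁴ - 17/60y³ - 2/15y² + 4/9y + 4/9.
Reduce S modulo (g_1, g_2, g_3, g_4, g_5, g_6) in that order:
  leading term xy: subtract (-⅖)·g_2 from ⅔xy - 8/3x + 9/20y⁵ + 3/10y⁴ - 17/60y³ - 2/15y² + 4/9y + 4/9 → -8/3x + 9/20y⁵ + 3/10y⁴ - 17/60y³ + ⅔y² + 4/9y - 16/45
  leading term x: subtract (1)·g_4 from -8/3x + 9/20y⁵ + 3/10y⁴ - 17/60y³ + ⅔y² + 4/9y - 16/45 → 9/20y⁵ + 3/10y⁴ - 89/60y³ - 2/15y² + 6/5y
  leading term y⁵: subtract (27/8y²)·g_5 from 9/20y⁵ + 3/10y⁴ - 89/60y³ - 2/15y² + 6/5y → 57/10y⁴ + 343/60y³ + 73/60y² + 6/5y
  leading term y⁴: subtract (171/4y)·g_5 from 57/10y⁴ + 343/60y³ + 73/60y² + 6/5y → 4447/60y³ + 1109/12y² + 183/10y
  leading term y³: subtract (4447/8)·g_5 from 4447/60y³ + 1109/12y² + 183/10y → 58909/60y² + 7225/6y + 4447/20
  leading term y²: subtract (58909/122)·g_6 from 58909/60y² + 7225/6y + 4447/20 → 4640701/4392y + 4640701/4392
  leading term y: no divisor's leading term divides it; move 4640701/4392y to the remainder.
  leading term 1: no divisor's leading term divides it; move 4640701/4392 to the remainder.
The remainder 4640701/4392y + 4640701/4392 is nonzero, so it would be added as the next basis element.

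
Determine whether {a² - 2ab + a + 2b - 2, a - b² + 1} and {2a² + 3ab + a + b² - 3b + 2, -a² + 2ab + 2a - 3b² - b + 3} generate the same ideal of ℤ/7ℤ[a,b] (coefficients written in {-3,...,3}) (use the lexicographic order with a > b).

No, the ideals differ.

For a fixed monomial order, each ideal has a unique reduced Gröbner basis; comparing bases decides equality.
Buchberger on the first generating set:
f_1 = a² - 2ab + a + 2b - 2, LT = a².
f_2 = a - b² + 1, LT = a.

S(f_1,f_2): lcm = a². S = ab² - 2ab + 2b - 2.
  reduce S modulo (f_1, f_2):
  remainder b⁴ - 2b³ - b² - 3b - 2 ≠ 0; add g_3 = b⁴ - 2b³ - b² - 3b - 2 to the basis.

The other S-polynomials (S(f_1,g_3), S(f_2,g_3)) all reduce to 0 modulo the current basis, so we have a Gröbner basis.
Inter-reduce: drop elements whose leading term is divisible by another's, tail-reduce, and make monic.
Reduced Gröbner basis: {a - b² + 1, b⁴ - 2b³ - b² - 3b - 2}.

Buchberger on the second generating set:
h_1 = 2a² + 3ab + a + b² - 3b + 2, LT = a².
h_2 = -a² + 2ab + 2a - 3b² - b + 3, LT = a².

S(h_1,h_2): lcm = a². S = -a + b² + b - 3.
  reduce S modulo (h_1, h_2):
  remainder -a + b² + b - 3 ≠ 0; add k_3 = -a + b² + b - 3 to the basis.

S(h_1,k_3): lcm = a². S = ab² - ab + a - 3b² + 2b + 1.
  reduce S modulo (h_1, h_2, k_3):
  remainder b⁴ + b² - b - 2 ≠ 0; add k_4 = b⁴ + b² - b - 2 to the basis.

The other S-polynomials (S(h_2,k_3), S(h_1,k_4), S(h_2,k_4), S(k_3,k_4)) all reduce to 0 modulo the current basis, so we have a Gröbner basis.
Inter-reduce: drop elements whose leading term is divisible by another's, tail-reduce, and make monic.
Reduced Gröbner basis: {a - b² - b + 3, b⁴ + b² - b - 2}.

The bases are distinct; the ideals are different.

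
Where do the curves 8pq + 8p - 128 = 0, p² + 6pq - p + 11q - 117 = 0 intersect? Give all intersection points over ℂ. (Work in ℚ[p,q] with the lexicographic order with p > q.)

Compute a lex Gröbner basis by Buchberger's algorithm.
f_1 = 8pq + 8p - 128, LT = pq.
f_2 = p² + 6pq - p + 11q - 117, LT = p².

S(f_1,f_2): lcm = p²q. S = p² - 6pq² + pq - 16p - 11q² + 117q.
  leading term p²: subtract (1)·f_2 from p² - 6pq² + pq - 16p - 11q² + 117q → -6pq² - 5pq - 15p - 11q² + 106q + 117
  leading term pq²: subtract (-¾q)·f_1 from -6pq² - 5pq - 15p - 11q² + 106q + 117 → pq - 15p - 11q² + 10q + 117
  leading term pq: subtract (⅛)·f_1 from pq - 15p - 11q² + 10q + 117 → -16p - 11q² + 10q + 133
  leading term p: no divisor's leading term divides it; move -16p to the remainder.
  leading term q²: no divisor's leading term divides it; move -11q² to the remainder.
  leading term q: no divisor's leading term divides it; move 10q to the remainder.
  leading term 1: no divisor's leading term divides it; move 133 to the remainder.
  remainder -16p - 11q² + 10q + 133 ≠ 0; add h_3 = -16p - 11q² + 10q + 133 to the basis.

S(f_1,h_3): lcm = pq. S = p - 11/16q³ + ⅝q² + 133/16q - 16.
  leading term p: subtract (-1/16)·h_3 from p - 11/16q³ + ⅝q² + 133/16q - 16 → -11/16q³ - 1/16q² + 143/16q - 123/16
  leading term q³: no divisor's leading term divides it; move -11/16q³ to the remainder.
  leading term q²: no divisor's leading term divides it; move -1/16q² to the remainder.
  leading term q: no divisor's leading term divides it; move 143/16q to the remainder.
  leading term 1: no divisor's leading term divides it; move -123/16 to the remainder.
  remainder -11/16q³ - 1/16q² + 143/16q - 123/16 ≠ 0; add h_4 = -11/16q³ - 1/16q² + 143/16q - 123/16 to the basis.

S(f_2,h_3): lcm = p². S = -11/16pq² + 53/8pq + 117/16p + 11q - 117.
  leading term pq²: subtract (-11/128q)·f_1 from -11/16pq² + 53/8pq + 117/16p + 11q - 117 → 117/16pq + 117/16p - 117
  leading term pq: subtract (117/128)·f_1 from 117/16pq + 117/16p - 117 → 0
  remainder 0.

S(f_1,h_4): lcm = pq³. S = 10/11pq² + 13pq - 123/11p - 16q².
  leading term pq²: subtract (5/44q)·f_1 from 10/11pq² + 13pq - 123/11p - 16q² → 133/11pq - 123/11p - 16q² + 160/11q
  leading term pq: subtract (133/88)·f_1 from 133/11pq - 123/11p - 16q² + 160/11q → -256/11p - 16q² + 160/11q + 2128/11
  leading term p: subtract (16/11)·h_3 from -256/11p - 16q² + 160/11q + 2128/11 → 0
  remainder 0.

S(f_2,h_4): leading monomials are coprime, so the S-polynomial reduces to 0 (Buchberger's first criterion).
S(h_3,h_4): leading monomials are coprime, so the S-polynomial reduces to 0 (Buchberger's first criterion).
Every S-polynomial of the final basis reduces to 0, so we have a Gröbner basis.
Inter-reduce: drop elements whose leading term is divisible by another's, tail-reduce, and make monic.
Reduced Gröbner basis: {p + 11/16q² - ⅝q - 133/16, q³ + 1/11q² - 13q + 123/11}.

Since the basis is lex-ordered, q³ + 1/11q² - 13q + 123/11 is univariate in q. Its roots are {3, -17/11 + 2*sqrt(185)/11, -2*sqrt(185)/11 - 17/11}. Back-substituting each root into the other basis elements fixes the other coordinates.
  q = 3: the earlier basis element becomes p - 4 = 0, giving p = 4 — point (4, 3).
  q = -17/11 + 2*sqrt(185)/11: the earlier basis element becomes p - sqrt(185)/2 - 3/2 = 0, giving p = 3/2 + sqrt(185)/2 — point (3/2 + sqrt(185)/2, -17/11 + 2*sqrt(185)/11).
  q = -2*sqrt(185)/11 - 17/11: the earlier basis element becomes p - 3/2 + sqrt(185)/2 = 0, giving p = 3/2 - sqrt(185)/2 — point (3/2 - sqrt(185)/2, -2*sqrt(185)/11 - 17/11).
Each listed point satisfies every original equation (direct substitution).

{(4, 3), (3/2 + sqrt(185)/2, -17/11 + 2*sqrt(185)/11), (3/2 - sqrt(185)/2, -2*sqrt(185)/11 - 17/11)}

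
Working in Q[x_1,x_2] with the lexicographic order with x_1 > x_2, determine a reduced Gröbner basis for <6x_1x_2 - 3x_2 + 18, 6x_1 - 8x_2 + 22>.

f_1 = 6x_1x_2 - 3x_2 + 18, LT = x_1x_2.
f_2 = 6x_1 - 8x_2 + 22, LT = x_1.

S(f_1,f_2): lcm = x_1x_2. S = 4/3x_2^2 - 25/6x_2 + 3.
  leading term x_2^2: no divisor's leading term divides it; move 4/3x_2^2 to the remainder.
  leading term x_2: no divisor's leading term divides it; move -25/6x_2 to the remainder.
  leading term 1: no divisor's leading term divides it; move 3 to the remainder.
  remainder 4/3x_2^2 - 25/6x_2 + 3 ≠ 0; add g_3 = 4/3x_2^2 - 25/6x_2 + 3 to the basis.

The other S-polynomials (S(f_1,g_3), S(f_2,g_3)) all reduce to 0 modulo the current basis, so we have a Gröbner basis.
Inter-reduce: drop elements whose leading term is divisible by another's, tail-reduce, and make monic.

G = {x_1 - 4/3x_2 + 11/3, x_2^2 - 25/8x_2 + 9/4}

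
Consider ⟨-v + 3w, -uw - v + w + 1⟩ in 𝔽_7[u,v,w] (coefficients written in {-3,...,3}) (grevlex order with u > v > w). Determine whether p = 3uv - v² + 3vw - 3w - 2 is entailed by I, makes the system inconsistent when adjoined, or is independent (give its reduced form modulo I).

3uv - v² + 3vw - 3w - 2 lies in I (it reduces to 0).

First compute the reduced Gröbner basis of I by Buchberger's algorithm.
f_1 = -v + 3w, LT = v.
f_2 = -uw - v + w + 1, LT = uw.

The S-polynomials (S(f_1,f_2)) all reduce to 0 modulo the current basis, so we have a Gröbner basis.
Inter-reduce: drop elements whose leading term is divisible by another's, tail-reduce, and make monic.
Reduced Gröbner basis: {uw + 2w - 1, v - 3w}.
Label its elements g_1 = uw + 2w - 1, g_2 = v - 3w.

Reduce p = 3uv - v² + 3vw - 3w - 2 modulo G:
  leading term uv: subtract (3u)·g_2 from 3uv - v² + 3vw - 3w - 2 → -v² + 2uw + 3vw - 3w - 2
  leading term v²: subtract (-v)·g_2 from -v² + 2uw + 3vw - 3w - 2 → 2uw - 3w - 2
  leading term uw: subtract (2)·g_1 from 2uw - 3w - 2 → 0
  normal form = 0.
Since the normal form is 0, p ∈ I.

The remainder on division by a Gröbner basis is unique — it is the normal form.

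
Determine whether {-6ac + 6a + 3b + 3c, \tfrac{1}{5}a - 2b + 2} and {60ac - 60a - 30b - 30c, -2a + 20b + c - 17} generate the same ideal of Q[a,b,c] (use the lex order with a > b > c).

For a fixed monomial order, each ideal has a unique reduced Gröbner basis; comparing bases decides equality.
Buchberger on the first generating set:
f_1 = -6ac + 6a + 3b + 3c, LT = ac.
f_2 = \tfrac{1}{5}a - 2b + 2, LT = a.

S(f_1,f_2): lcm = ac. S = -a + 10bc - \tfrac{1}{2}b - \tfrac{21}{2}c.
  leading term a: subtract (-5)·f_2 from -a + 10bc - \tfrac{1}{2}b - \tfrac{21}{2}c → 10bc - \tfrac{21}{2}b - \tfrac{21}{2}c + 10
  leading term bc: no divisor's leading term divides it; move 10bc to the remainder.
  leading term b: no divisor's leading term divides it; move -\tfrac{21}{2}b to the remainder.
  leading term c: no divisor's leading term divides it; move -\tfrac{21}{2}c to the remainder.
  leading term 1: no divisor's leading term divides it; move 10 to the remainder.
  remainder 10bc - \tfrac{21}{2}b - \tfrac{21}{2}c + 10 ≠ 0; add g_3 = 10bc - \tfrac{21}{2}b - \tfrac{21}{2}c + 10 to the basis.

The other S-polynomials (S(f_1,g_3), S(f_2,g_3)) all reduce to 0 modulo the current basis, so we have a Gröbner basis.
Inter-reduce: drop elements whose leading term is divisible by another's, tail-reduce, and make monic.
Reduced Gröbner basis: {a - 10b + 10, bc - \tfrac{21}{20}b - \tfrac{21}{20}c + 1}.

Buchberger on the second generating set:
h_1 = 60ac - 60a - 30b - 30c, LT = ac.
h_2 = -2a + 20b + c - 17, LT = a.

S(h_1,h_2): lcm = ac. S = -a + 10bc - \tfrac{1}{2}b + \tfrac{1}{2}c^{2} - 9c.
  leading term a: subtract (\tfrac{1}{2})·h_2 from -a + 10bc - \tfrac{1}{2}b + \tfrac{1}{2}c^{2} - 9c → 10bc - \tfrac{21}{2}b + \tfrac{1}{2}c^{2} - \tfrac{19}{2}c + \tfrac{17}{2}
  leading term bc: no divisor's leading term divides it; move 10bc to the remainder.
  leading term b: no divisor's leading term divides it; move -\tfrac{21}{2}b to the remainder.
  leading term c^{2}: no divisor's leading term divides it; move \tfrac{1}{2}c^{2} to the remainder.
  leading term c: no divisor's leading term divides it; move -\tfrac{19}{2}c to the remainder.
  leading term 1: no divisor's leading term divides it; move \tfrac{17}{2} to the remainder.
  remainder 10bc - \tfrac{21}{2}b + \tfrac{1}{2}c^{2} - \tfrac{19}{2}c + \tfrac{17}{2} ≠ 0; add k_3 = 10bc - \tfrac{21}{2}b + \tfrac{1}{2}c^{2} - \tfrac{19}{2}c + \tfrac{17}{2} to the basis.

The other S-polynomials (S(h_1,k_3), S(h_2,k_3)) all reduce to 0 modulo the current basis, so we have a Gröbner basis.
Inter-reduce: drop elements whose leading term is divisible by another's, tail-reduce, and make monic.
Reduced Gröbner basis: {a - 10b - \tfrac{1}{2}c + \tfrac{17}{2}, bc - \tfrac{21}{20}b + \tfrac{1}{20}c^{2} - \tfrac{19}{20}c + \tfrac{17}{20}}.

Since the reduced bases disagree, the two ideals are not the same.

No, the ideals differ.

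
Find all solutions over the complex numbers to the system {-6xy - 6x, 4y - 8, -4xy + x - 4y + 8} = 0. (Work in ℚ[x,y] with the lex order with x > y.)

Compute a lex Gröbner basis by Buchberger's algorithm.
f_1 = -6xy - 6x, LT = xy.
f_2 = 4y - 8, LT = y.
f_3 = -4xy + x - 4y + 8, LT = xy.

S(f_1,f_2): lcm = xy. S = 3x.
  leading term x: no divisor's leading term divides it; move 3x to the remainder.
  remainder 3x ≠ 0; add h_4 = 3x to the basis.

The other S-polynomials (S(f_1,f_3), S(f_2,f_3), S(f_1,h_4), S(f_2,h_4), S(f_3,h_4)) all reduce to 0 modulo the current basis, so we have a Gröbner basis.
Inter-reduce: drop elements whose leading term is divisible by another's, tail-reduce, and make monic.
Reduced Gröbner basis: {x, y - 2}.

From the last basis element, y - 2 = 0, so y takes values in {2}. Each choice, substituted upward through the basis, yields the corresponding point(s) of the solution set.
  y = 2: the earlier basis element becomes x = 0, giving x = 0 — point (0, 2).
Each listed point satisfies every original equation (direct substitution).

{(0, 2)}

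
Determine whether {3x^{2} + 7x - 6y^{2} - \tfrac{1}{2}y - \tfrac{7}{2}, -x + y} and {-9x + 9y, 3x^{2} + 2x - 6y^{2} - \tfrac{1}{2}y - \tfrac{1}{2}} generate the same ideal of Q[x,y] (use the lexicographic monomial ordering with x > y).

No, the ideals differ.

For a fixed monomial order, each ideal has a unique reduced Gröbner basis; comparing bases decides equality.
Buchberger on the first generating set:
f_1 = 3x^{2} + 7x - 6y^{2} - \tfrac{1}{2}y - \tfrac{7}{2}, LT = x^{2}.
f_2 = -x + y, LT = x.

S(f_1,f_2): lcm = x^{2}. S = xy + \tfrac{7}{3}x - 2y^{2} - \tfrac{1}{6}y - \tfrac{7}{6}.
  leading term xy: subtract (-y)·f_2 from xy + \tfrac{7}{3}x - 2y^{2} - \tfrac{1}{6}y - \tfrac{7}{6} → \tfrac{7}{3}x - y^{2} - \tfrac{1}{6}y - \tfrac{7}{6}
  leading term x: subtract (-\tfrac{7}{3})·f_2 from \tfrac{7}{3}x - y^{2} - \tfrac{1}{6}y - \tfrac{7}{6} → -y^{2} + \tfrac{13}{6}y - \tfrac{7}{6}
  leading term y^{2}: no divisor's leading term divides it; move -y^{2} to the remainder.
  leading term y: no divisor's leading term divides it; move \tfrac{13}{6}y to the remainder.
  leading term 1: no divisor's leading term divides it; move -\tfrac{7}{6} to the remainder.
  remainder -y^{2} + \tfrac{13}{6}y - \tfrac{7}{6} ≠ 0; add g_3 = -y^{2} + \tfrac{13}{6}y - \tfrac{7}{6} to the basis.

The other S-polynomials (S(f_1,g_3), S(f_2,g_3)) all reduce to 0 modulo the current basis, so we have a Gröbner basis.
Inter-reduce: drop elements whose leading term is divisible by another's, tail-reduce, and make monic.
Reduced Gröbner basis: {x - y, y^{2} - \tfrac{13}{6}y + \tfrac{7}{6}}.

Buchberger on the second generating set:
h_1 = -9x + 9y, LT = x.
h_2 = 3x^{2} + 2x - 6y^{2} - \tfrac{1}{2}y - \tfrac{1}{2}, LT = x^{2}.

S(h_1,h_2): lcm = x^{2}. S = -xy - \tfrac{2}{3}x + 2y^{2} + \tfrac{1}{6}y + \tfrac{1}{6}.
  leading term xy: subtract (\tfrac{1}{9}y)·h_1 from -xy - \tfrac{2}{3}x + 2y^{2} + \tfrac{1}{6}y + \tfrac{1}{6} → -\tfrac{2}{3}x + y^{2} + \tfrac{1}{6}y + \tfrac{1}{6}
  leading term x: subtract (\tfrac{2}{27})·h_1 from -\tfrac{2}{3}x + y^{2} + \tfrac{1}{6}y + \tfrac{1}{6} → y^{2} - \tfrac{1}{2}y + \tfrac{1}{6}
  leading term y^{2}: no divisor's leading term divides it; move y^{2} to the remainder.
  leading term y: no divisor's leading term divides it; move -\tfrac{1}{2}y to the remainder.
  leading term 1: no divisor's leading term divides it; move \tfrac{1}{6} to the remainder.
  remainder y^{2} - \tfrac{1}{2}y + \tfrac{1}{6} ≠ 0; add k_3 = y^{2} - \tfrac{1}{2}y + \tfrac{1}{6} to the basis.

The other S-polynomials (S(h_1,k_3), S(h_2,k_3)) all reduce to 0 modulo the current basis, so we have a Gröbner basis.
Inter-reduce: drop elements whose leading term is divisible by another's, tail-reduce, and make monic.
Reduced Gröbner basis: {x - y, y^{2} - \tfrac{1}{2}y + \tfrac{1}{6}}.

These differ, so the ideals are not equal.
The same test decides containment: I ⊆ J iff every generator of I reduces to 0 modulo a Gröbner basis of J.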